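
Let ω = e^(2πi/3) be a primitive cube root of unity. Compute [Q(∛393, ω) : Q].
[Q(∛393, ω) : Q] = 6

[Q(∛393):Q] = 3 (min poly x^3 - 393, irreducible since 393 is not a perfect cube). [Q(ω):Q] = 2 (min poly x^2 + x + 1). Since Q(∛393) ⊂ R and ω ∉ R, we have ω ∉ Q(∛393), so x^2 + x + 1 remains irreducible over Q(∛393) and [Q(∛393, ω) : Q(∛393)] = 2. By the tower law, [Q(∛393, ω) : Q] = 3 · 2 = 6. (In fact Q(∛393, ω) is the splitting field of x^3 - 393 over Q.)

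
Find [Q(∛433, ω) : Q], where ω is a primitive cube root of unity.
[Q(∛433, ω) : Q] = 6

[Q(∛433):Q] = 3 (min poly x^3 - 433, irreducible since 433 is not a perfect cube). [Q(ω):Q] = 2 (min poly x^2 + x + 1). Since Q(∛433) ⊂ R and ω ∉ R, we have ω ∉ Q(∛433), so x^2 + x + 1 remains irreducible over Q(∛433) and [Q(∛433, ω) : Q(∛433)] = 2. By the tower law, [Q(∛433, ω) : Q] = 3 · 2 = 6. (In fact Q(∛433, ω) is the splitting field of x^3 - 433 over Q.)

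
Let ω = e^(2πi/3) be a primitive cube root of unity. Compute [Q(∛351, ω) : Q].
[Q(∛351, ω) : Q] = 6

[Q(∛351):Q] = 3 (min poly x^3 - 351, irreducible since 351 is not a perfect cube). [Q(ω):Q] = 2 (min poly x^2 + x + 1). Since Q(∛351) ⊂ R and ω ∉ R, we have ω ∉ Q(∛351), so x^2 + x + 1 remains irreducible over Q(∛351) and [Q(∛351, ω) : Q(∛351)] = 2. By the tower law, [Q(∛351, ω) : Q] = 3 · 2 = 6. (In fact Q(∛351, ω) is the splitting field of x^3 - 351 over Q.)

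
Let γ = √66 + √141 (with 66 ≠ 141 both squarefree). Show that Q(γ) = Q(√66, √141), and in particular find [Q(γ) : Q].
[Q(γ) : Q] = 4 (equivalently, Q(γ) = Q(√66, √141))

Obviously Q(γ) ⊆ Q(√66, √141), and [Q(√66, √141):Q] = 4 (since 66, 141 are distinct squarefree integers > 1 with 9306 not a perfect square). To show equality we compute the minimal polynomial of γ. From γ = √66 + √141: γ^2 = 66 + 2√(9306) + 141 = 207 + 2√(9306), so γ^2 - 207 = 2√(9306); squaring, (γ^2 - 207)^2 = 4·9306, i.e. γ^4 - 414γ^2 + 42849 - 37224 = 0, i.e. γ^4 - 414γ^2 + 5625 = 0. So γ is a root of x^4 - 414x^2 + 5625. This polynomial is irreducible over Q: it has no rational root (each ±√66 ± √141 is irrational), and any factorization into two quadratics over Q would force √(9306) ∈ Q (pairing opposite roots) or √66, √141 ∈ Q (other pairings), all impossible. Hence [Q(γ):Q] = 4 = [Q(√66, √141):Q], so Q(γ) = Q(√66, √141).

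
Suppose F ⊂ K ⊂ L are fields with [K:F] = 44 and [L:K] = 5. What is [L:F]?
[L:F] = 220

The tower law says that for any tower of field extensions F ⊂ K ⊂ L with finite degrees, [L:F] = [L:K] · [K:F]. Here this gives [L:F] = 5 · 44 = 220.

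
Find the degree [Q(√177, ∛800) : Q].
[Q(√177, ∛800) : Q] = 6

Let L = Q(√177, ∛800). Since Q(√177) ⊂ L and [Q(√177):Q] = 2, the tower law gives 2 | [L:Q]. Likewise Q(∛800) ⊂ L with [Q(∛800):Q] = 3 (because 800 is not a perfect cube), so 3 | [L:Q]. As gcd(2,3) = 1, [L:Q] is divisible by 6. Conversely L is generated over Q by √177 and ∛800, so [L:Q] ≤ 2·3 = 6. Therefore [Q(√177, ∛800) : Q] = 6.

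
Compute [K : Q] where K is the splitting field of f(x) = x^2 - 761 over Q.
[K : Q] = 2

f(x) = x^2 - 761 factors as (x - √761)(x + √761). The splitting field is K = Q(√761). Since 761 is squarefree and > 1, it is not a perfect square, so x^2 - 761 is irreducible over Q and [Q(√761) : Q] = 2. Hence [K : Q] = 2.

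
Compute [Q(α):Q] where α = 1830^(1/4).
[Q(α):Q] = 4

α is a root of x^4 - 1830. By Eisenstein's criterion at the prime p = 2 (which divides the constant term 1830 but p^2 = 4 does not, since 1830 is squarefree), x^4 - 1830 is irreducible over Q. Hence [Q(α):Q] = 4.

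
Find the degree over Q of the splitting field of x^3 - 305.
[K : Q] = 6

The roots of x^3 - 305 are ∛305, ω∛305, ω^2∛305 where ω = e^(2πi/3) is a primitive cube root of unity, so K = Q(∛305, ω). Now [Q(∛305):Q] = 3 (since 305 is not a perfect cube, x^3 - 305 is irreducible) and [Q(ω):Q] = 2. Both 2 and 3 divide [K:Q], and [K:Q] ≤ 3·2 = 6, so [K:Q] = 6. (Equivalently: Q(∛305) ⊂ R but ω ∉ R, so [K : Q(∛305)] = 2.)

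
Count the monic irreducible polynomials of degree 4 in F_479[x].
There are 13160735760 monic irreducible polynomials of degree 4 over F_479

Each element of F_{479^4} that lies in no proper subfield is a root of exactly one monic irreducible of degree 4 over F_479, and each such polynomial has 4 distinct roots in F_{479^4}. By Möbius inversion the count is N_479(4) = (1/4) Σ_{d|4} μ(4/d) · 479^d = (1/4)(μ(4)·479^1 + μ(2)·479^2 + μ(1)·479^4) = 52642943040/4 = 13160735760.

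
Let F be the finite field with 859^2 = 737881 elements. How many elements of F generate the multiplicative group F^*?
There are φ(737880) = 161280 primitive elements

F_q^* is cyclic of order q - 1 = 737880. A cyclic group of order m has exactly φ(m) generators. Here m = 737880 = 2^3 · 3 · 5 · 11 · 13 · 43, so the number of primitive elements is φ(737880) = 161280.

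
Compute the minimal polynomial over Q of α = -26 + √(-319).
m_α(x) = x^2 + 52x + 995

From α + 26 = √(-319), squaring gives (α + 26)^2 = -319, i.e. α^2 + 52α + 676 = -319, so α^2 + 52α + 995 = 0. The discriminant of x^2 + 52x + 995 is (52)^2 - 4·(995) = 2704 - 3980 = -1276, and 4·(-319) is not a perfect square in Q since -319 is squarefree and ≠ 1. Hence x^2 + 52x + 995 is irreducible over Q and is the minimal polynomial of α.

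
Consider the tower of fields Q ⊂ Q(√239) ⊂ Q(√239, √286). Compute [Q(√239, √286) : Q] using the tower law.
[Q(√239, √286) : Q] = 4

[Q(√239):Q] = 2 (min poly x^2 - 239, irreducible since 239 is squarefree > 1). For the top step, suppose √286 ∈ Q(√239), say √286 = c + d√239 with c, d ∈ Q. Squaring: 286 = c^2 + 239d^2 + 2cd√239. Since √239 ∉ Q this forces 2cd = 0. If d = 0 then √286 = c ∈ Q, contradicting 286 squarefree > 1. If c = 0 then 286 = 239d^2, so 239·286 = (239d)^2 is a perfect square in Q — but 239·286 = 68354 is not a perfect square (since 239 and 286 are distinct squarefree integers). Contradiction. Hence √286 ∉ Q(√239), so x^2 - 286 stays irreducible over Q(√239) and [Q(√239, √286) : Q(√239)] = 2. By the tower law, [Q(√239, √286) : Q] = 2 · 2 = 4.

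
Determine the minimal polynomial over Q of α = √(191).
m_α(x) = x^2 - 191

α satisfies α^2 - 191 = 0, so x^2 - 191 annihilates α. Since d = 191 is squarefree and ≠ 1, it is not a perfect square in Q, so x^2 - 191 has no rational root and is therefore irreducible over Q (a degree-2 polynomial over a field is irreducible iff it has no root). Hence m_α(x) = x^2 - 191.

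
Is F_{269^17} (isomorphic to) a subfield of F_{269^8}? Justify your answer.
No: F_{269^17} is not a subfield of F_{269^8}

F_{p^m} embeds in F_{p^n} iff m | n. Here 17 ∤ 8 (since 8 = 0·17 + 8 with remainder 8 ≠ 0), so F_{269^17} is not a subfield of F_{269^8}. Equivalently: if it were, the tower law would give 17 = [F_{269^17}:F_269] dividing [F_{269^8}:F_269] = 8, contradiction.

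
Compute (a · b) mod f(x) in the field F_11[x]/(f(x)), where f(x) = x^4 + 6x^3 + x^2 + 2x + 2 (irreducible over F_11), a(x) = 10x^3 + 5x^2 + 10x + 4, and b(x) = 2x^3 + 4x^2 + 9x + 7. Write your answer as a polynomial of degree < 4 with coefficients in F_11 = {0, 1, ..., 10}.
a · b ≡ 5x^3 + 8x^2 + 2 (mod f(x))

Multiply in F_11[x]: a(x)·b(x) = (10x^3 + 5x^2 + 10x + 4)·(2x^3 + 4x^2 + 9x + 7) = 9x^6 + 6x^5 + 9x^4 + 9x^3 + 9x^2 + 7x + 6. This has degree ≥ 4, so divide by f(x) over F_11: 9x^6 + 6x^5 + 9x^4 + 9x^3 + 9x^2 + 7x + 6 = (9x^2 + 7x + 2)·(x^4 + 6x^3 + x^2 + 2x + 2) + (5x^3 + 8x^2 + 2). Hence a·b ≡ 5x^3 + 8x^2 + 2 (mod f). (F_11[x]/(f) is a field with 11^4 = 14641 elements since f is irreducible of degree 4.)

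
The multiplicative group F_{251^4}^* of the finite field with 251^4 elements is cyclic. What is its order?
|F_{251^4}^*| = 3969126000

F_{251^4} has 251^4 = 3969126001 elements; its multiplicative group consists of all nonzero elements, so |F_{251^4}^*| = 3969126001 - 1 = 3969126000. (It is cyclic since any finite subgroup of the multiplicative group of a field is cyclic.)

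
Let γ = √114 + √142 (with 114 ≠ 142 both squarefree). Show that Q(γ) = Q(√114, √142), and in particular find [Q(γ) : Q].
[Q(γ) : Q] = 4 (equivalently, Q(γ) = Q(√114, √142))

Obviously Q(γ) ⊆ Q(√114, √142), and [Q(√114, √142):Q] = 4 (since 114, 142 are distinct squarefree integers > 1 with 16188 not a perfect square). To show equality we compute the minimal polynomial of γ. From γ = √114 + √142: γ^2 = 114 + 2√(16188) + 142 = 256 + 2√(16188), so γ^2 - 256 = 2√(16188); squaring, (γ^2 - 256)^2 = 4·16188, i.e. γ^4 - 512γ^2 + 65536 - 64752 = 0, i.e. γ^4 - 512γ^2 + 784 = 0. So γ is a root of x^4 - 512x^2 + 784. This polynomial is irreducible over Q: it has no rational root (each ±√114 ± √142 is irrational), and any factorization into two quadratics over Q would force √(16188) ∈ Q (pairing opposite roots) or √114, √142 ∈ Q (other pairings), all impossible. Hence [Q(γ):Q] = 4 = [Q(√114, √142):Q], so Q(γ) = Q(√114, √142).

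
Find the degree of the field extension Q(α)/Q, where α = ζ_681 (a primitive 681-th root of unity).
[Q(α):Q] = 452

The minimal polynomial of ζ_681 over Q is the 681-th cyclotomic polynomial Φ_681(x), which is irreducible over Q and has degree φ(681) = 452. Hence [Q(α):Q] = φ(681) = 452.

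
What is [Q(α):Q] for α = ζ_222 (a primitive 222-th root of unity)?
[Q(α):Q] = 72

The minimal polynomial of ζ_222 over Q is the 222-th cyclotomic polynomial Φ_222(x), which is irreducible over Q and has degree φ(222) = 72. Hence [Q(α):Q] = φ(222) = 72.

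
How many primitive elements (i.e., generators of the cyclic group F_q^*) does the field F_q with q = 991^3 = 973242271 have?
There are φ(973242270) = 186001920 primitive elements

F_q^* is cyclic of order q - 1 = 973242270. A cyclic group of order m has exactly φ(m) generators. Here m = 973242270 = 2 · 3^3 · 5 · 7 · 11 · 13^2 · 277, so the number of primitive elements is φ(973242270) = 186001920.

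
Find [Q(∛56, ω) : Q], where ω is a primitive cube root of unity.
[Q(∛56, ω) : Q] = 6

[Q(∛56):Q] = 3 (min poly x^3 - 56, irreducible since 56 is not a perfect cube). [Q(ω):Q] = 2 (min poly x^2 + x + 1). Since Q(∛56) ⊂ R and ω ∉ R, we have ω ∉ Q(∛56), so x^2 + x + 1 remains irreducible over Q(∛56) and [Q(∛56, ω) : Q(∛56)] = 2. By the tower law, [Q(∛56, ω) : Q] = 3 · 2 = 6. (In fact Q(∛56, ω) is the splitting field of x^3 - 56 over Q.)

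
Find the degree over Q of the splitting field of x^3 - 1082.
[K : Q] = 6

The roots of x^3 - 1082 are ∛1082, ω∛1082, ω^2∛1082 where ω = e^(2πi/3) is a primitive cube root of unity, so K = Q(∛1082, ω). Now [Q(∛1082):Q] = 3 (since 1082 is not a perfect cube, x^3 - 1082 is irreducible) and [Q(ω):Q] = 2. Both 2 and 3 divide [K:Q], and [K:Q] ≤ 3·2 = 6, so [K:Q] = 6. (Equivalently: Q(∛1082) ⊂ R but ω ∉ R, so [K : Q(∛1082)] = 2.)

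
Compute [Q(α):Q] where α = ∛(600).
[Q(α):Q] = 3

The minimal polynomial of α is x^3 - 600, irreducible over Q since 600 is not a perfect cube (so x^3 - 600 has no rational root). Hence [Q(α):Q] = deg(m_α) = 3.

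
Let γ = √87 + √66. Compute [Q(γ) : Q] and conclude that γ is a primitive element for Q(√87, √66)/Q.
[Q(γ) : Q] = 4 (equivalently, Q(γ) = Q(√87, √66))

Obviously Q(γ) ⊆ Q(√87, √66), and [Q(√87, √66):Q] = 4 (since 87, 66 are distinct squarefree integers > 1 with 5742 not a perfect square). To show equality we compute the minimal polynomial of γ. From γ = √87 + √66: γ^2 = 87 + 2√(5742) + 66 = 153 + 2√(5742), so γ^2 - 153 = 2√(5742); squaring, (γ^2 - 153)^2 = 4·5742, i.e. γ^4 - 306γ^2 + 23409 - 22968 = 0, i.e. γ^4 - 306γ^2 + 441 = 0. So γ is a root of x^4 - 306x^2 + 441. This polynomial is irreducible over Q: it has no rational root (each ±√87 ± √66 is irrational), and any factorization into two quadratics over Q would force √(5742) ∈ Q (pairing opposite roots) or √87, √66 ∈ Q (other pairings), all impossible. Hence [Q(γ):Q] = 4 = [Q(√87, √66):Q], so Q(γ) = Q(√87, √66).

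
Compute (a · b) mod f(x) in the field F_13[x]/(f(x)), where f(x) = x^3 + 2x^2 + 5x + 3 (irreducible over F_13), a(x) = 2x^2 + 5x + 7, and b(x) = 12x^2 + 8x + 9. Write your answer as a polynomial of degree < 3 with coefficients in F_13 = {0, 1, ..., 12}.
a · b ≡ 5x^2 + 6x + 5 (mod f(x))

Multiply in F_13[x]: a(x)·b(x) = (2x^2 + 5x + 7)·(12x^2 + 8x + 9) = 11x^4 + 11x^3 + 12x^2 + 10x + 11. This has degree ≥ 3, so divide by f(x) over F_13: 11x^4 + 11x^3 + 12x^2 + 10x + 11 = (11x + 2)·(x^3 + 2x^2 + 5x + 3) + (5x^2 + 6x + 5). Hence a·b ≡ 5x^2 + 6x + 5 (mod f). (F_13[x]/(f) is a field with 13^3 = 2197 elements since f is irreducible of degree 3.)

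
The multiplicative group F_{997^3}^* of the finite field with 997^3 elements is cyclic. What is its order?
|F_{997^3}^*| = 991026972

F_{997^3} has 997^3 = 991026973 elements; its multiplicative group consists of all nonzero elements, so |F_{997^3}^*| = 991026973 - 1 = 991026972. (It is cyclic since any finite subgroup of the multiplicative group of a field is cyclic.)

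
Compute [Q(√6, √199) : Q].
[Q(√6, √199) : Q] = 4

[Q(√6):Q] = 2 (min poly x^2 - 6, irreducible since 6 is squarefree > 1). For the top step, suppose √199 ∈ Q(√6), say √199 = c + d√6 with c, d ∈ Q. Squaring: 199 = c^2 + 6d^2 + 2cd√6. Since √6 ∉ Q this forces 2cd = 0. If d = 0 then √199 = c ∈ Q, contradicting 199 squarefree > 1. If c = 0 then 199 = 6d^2, so 6·199 = (6d)^2 is a perfect square in Q — but 6·199 = 1194 is not a perfect square (since 6 and 199 are distinct squarefree integers). Contradiction. Hence √199 ∉ Q(√6), so x^2 - 199 stays irreducible over Q(√6) and [Q(√6, √199) : Q(√6)] = 2. By the tower law, [Q(√6, √199) : Q] = 2 · 2 = 4.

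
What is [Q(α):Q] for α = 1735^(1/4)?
[Q(α):Q] = 4

α is a root of x^4 - 1735. By Eisenstein's criterion at the prime p = 5 (which divides the constant term 1735 but p^2 = 25 does not, since 1735 is squarefree), x^4 - 1735 is irreducible over Q. Hence [Q(α):Q] = 4.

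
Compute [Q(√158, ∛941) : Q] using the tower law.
[Q(√158, ∛941) : Q] = 6

Let L = Q(√158, ∛941). Since Q(√158) ⊂ L and [Q(√158):Q] = 2, the tower law gives 2 | [L:Q]. Likewise Q(∛941) ⊂ L with [Q(∛941):Q] = 3 (because 941 is not a perfect cube), so 3 | [L:Q]. As gcd(2,3) = 1, [L:Q] is divisible by 6. Conversely L is generated over Q by √158 and ∛941, so [L:Q] ≤ 2·3 = 6. Therefore [Q(√158, ∛941) : Q] = 6.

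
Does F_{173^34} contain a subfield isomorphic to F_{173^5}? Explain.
No: F_{173^5} is not a subfield of F_{173^34}

F_{p^m} embeds in F_{p^n} iff m | n. Here 5 ∤ 34 (since 34 = 6·5 + 4 with remainder 4 ≠ 0), so F_{173^5} is not a subfield of F_{173^34}. Equivalently: if it were, the tower law would give 5 = [F_{173^5}:F_173] dividing [F_{173^34}:F_173] = 34, contradiction.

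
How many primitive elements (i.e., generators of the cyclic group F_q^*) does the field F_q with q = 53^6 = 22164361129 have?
There are φ(22164361128) = 5824908288 primitive elements

F_q^* is cyclic of order q - 1 = 22164361128. A cyclic group of order m has exactly φ(m) generators. Here m = 22164361128 = 2^3 · 3^4 · 7 · 13 · 409 · 919, so the number of primitive elements is φ(22164361128) = 5824908288.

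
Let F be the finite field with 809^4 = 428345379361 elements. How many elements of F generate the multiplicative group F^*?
There are φ(428345379360) = 112521830400 primitive elements

F_q^* is cyclic of order q - 1 = 428345379360. A cyclic group of order m has exactly φ(m) generators. Here m = 428345379360 = 2^5 · 3^4 · 5 · 101 · 229 · 1429, so the number of primitive elements is φ(428345379360) = 112521830400.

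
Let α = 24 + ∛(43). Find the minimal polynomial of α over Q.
m_α(x) = x^3 - 72x^2 + 1728x - 13867

Set β = α - 24 = ∛(43), so β^3 = 43. Then (α - 24)^3 - 43 = 0, i.e. α is a root of g(x) = (x - 24)^3 - 43 = x^3 - 72x^2 + 1728x - 13867. Since g(x) = h(x - 24) where h(x) = x^3 - 43, and h is irreducible over Q (because 43 is not a perfect cube, so h has no rational root, and a monic cubic with no rational root is irreducible), g is also irreducible (irreducibility is preserved under the substitution x → x - 24). Hence m_α(x) = x^3 - 72x^2 + 1728x - 13867.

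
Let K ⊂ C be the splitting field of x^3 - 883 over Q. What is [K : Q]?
[K : Q] = 6

The roots of x^3 - 883 are ∛883, ω∛883, ω^2∛883 where ω = e^(2πi/3) is a primitive cube root of unity, so K = Q(∛883, ω). Now [Q(∛883):Q] = 3 (since 883 is not a perfect cube, x^3 - 883 is irreducible) and [Q(ω):Q] = 2. Both 2 and 3 divide [K:Q], and [K:Q] ≤ 3·2 = 6, so [K:Q] = 6. (Equivalently: Q(∛883) ⊂ R but ω ∉ R, so [K : Q(∛883)] = 2.)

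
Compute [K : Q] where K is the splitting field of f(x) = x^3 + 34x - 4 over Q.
[K : Q] = 6

By the rational root test, any rational root of the monic integer polynomial f(x) = x^3 + 34x - 4 must be an integer dividing the constant term -4, i.e. one of ±{1, 2, 4}. Evaluating: f(1) = 31, f(-1) = -39, f(2) = 72, f(-2) = -80, f(4) = 196, f(-4) = -204; none is 0, so f has no rational root and is therefore irreducible over Q (a cubic with no linear factor over a field is irreducible). For an irreducible cubic, the Galois group is A_3 or S_3 according as the discriminant disc(f) = -4a^3 - 27b^2 = -4·(34)^3 - 27·(-4)^2 = -157648 is or is not a square in Q. Here disc(f) = -157648 is not a perfect square in Q, so the Galois group of f over Q is not contained in A_3 and must be all of S_3. The splitting field has degree |S_3| = 6 over Q, so [K : Q] = 6.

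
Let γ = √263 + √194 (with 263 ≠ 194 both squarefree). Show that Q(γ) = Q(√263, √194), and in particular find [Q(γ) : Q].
[Q(γ) : Q] = 4 (equivalently, Q(γ) = Q(√263, √194))

Obviously Q(γ) ⊆ Q(√263, √194), and [Q(√263, √194):Q] = 4 (since 263, 194 are distinct squarefree integers > 1 with 51022 not a perfect square). To show equality we compute the minimal polynomial of γ. From γ = √263 + √194: γ^2 = 263 + 2√(51022) + 194 = 457 + 2√(51022), so γ^2 - 457 = 2√(51022); squaring, (γ^2 - 457)^2 = 4·51022, i.e. γ^4 - 914γ^2 + 208849 - 204088 = 0, i.e. γ^4 - 914γ^2 + 4761 = 0. So γ is a root of x^4 - 914x^2 + 4761. This polynomial is irreducible over Q: it has no rational root (each ±√263 ± √194 is irrational), and any factorization into two quadratics over Q would force √(51022) ∈ Q (pairing opposite roots) or √263, √194 ∈ Q (other pairings), all impossible. Hence [Q(γ):Q] = 4 = [Q(√263, √194):Q], so Q(γ) = Q(√263, √194).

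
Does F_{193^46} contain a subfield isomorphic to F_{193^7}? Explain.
No: F_{193^7} is not a subfield of F_{193^46}

F_{p^m} embeds in F_{p^n} iff m | n. Here 7 ∤ 46 (since 46 = 6·7 + 4 with remainder 4 ≠ 0), so F_{193^7} is not a subfield of F_{193^46}. Equivalently: if it were, the tower law would give 7 = [F_{193^7}:F_193] dividing [F_{193^46}:F_193] = 46, contradiction.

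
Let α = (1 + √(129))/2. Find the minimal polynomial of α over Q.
m_α(x) = x^2 - x - 32

From 2α - 1 = √(129), squaring gives (2α - 1)^2 = 129, i.e. 4α^2 - 4α + 1 = 129, so α^2 - α + (1 - 129)/4 = 0. Since 129 ≡ 1 (mod 4), (1 - 129)/4 = -32 ∈ Z. The polynomial x^2 - x - 32 has discriminant 1 - 4·(-32) = 129, which is not a perfect square in Q (d = 129 is squarefree and ≠ 1), so x^2 - x - 32 is irreducible over Q. It is the minimal polynomial of α.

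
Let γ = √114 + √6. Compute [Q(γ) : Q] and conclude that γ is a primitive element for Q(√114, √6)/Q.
[Q(γ) : Q] = 4 (equivalently, Q(γ) = Q(√114, √6))

Obviously Q(γ) ⊆ Q(√114, √6), and [Q(√114, √6):Q] = 4 (since 114, 6 are distinct squarefree integers > 1 with 684 not a perfect square). To show equality we compute the minimal polynomial of γ. From γ = √114 + √6: γ^2 = 114 + 2√(684) + 6 = 120 + 2√(684), so γ^2 - 120 = 2√(684); squaring, (γ^2 - 120)^2 = 4·684, i.e. γ^4 - 240γ^2 + 14400 - 2736 = 0, i.e. γ^4 - 240γ^2 + 11664 = 0. So γ is a root of x^4 - 240x^2 + 11664. This polynomial is irreducible over Q: it has no rational root (each ±√114 ± √6 is irrational), and any factorization into two quadratics over Q would force √(684) ∈ Q (pairing opposite roots) or √114, √6 ∈ Q (other pairings), all impossible. Hence [Q(γ):Q] = 4 = [Q(√114, √6):Q], so Q(γ) = Q(√114, √6).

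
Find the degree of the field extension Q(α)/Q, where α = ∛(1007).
[Q(α):Q] = 3

The minimal polynomial of α is x^3 - 1007, irreducible over Q since 1007 is not a perfect cube (so x^3 - 1007 has no rational root). Hence [Q(α):Q] = deg(m_α) = 3.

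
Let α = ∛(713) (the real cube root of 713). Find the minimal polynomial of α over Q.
m_α(x) = x^3 - 713

α satisfies α^3 = 713, so x^3 - 713 annihilates α. By the rational root test, a rational root p/q (in lowest terms) of x^3 - 713 would satisfy p^3 = 713 q^3, forcing q = 1 and p^3 = 713; but 713 is not a perfect cube, contradiction. A monic cubic over Q with no rational root is irreducible (any nontrivial factorization would include a linear factor). Hence x^3 - 713 is the minimal polynomial of α, and in particular [Q(α):Q] = 3.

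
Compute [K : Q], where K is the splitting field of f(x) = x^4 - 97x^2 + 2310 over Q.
[K : Q] = 4

Solving the quadratic in x^2: x^2 = (97 ± √(97^2 - 4·2310))/2 = (97 ± √169)/2 = (97 ± 13)/2, giving x^2 = 55 or x^2 = 42. So f(x) = (x^2 - 55)(x^2 - 42) and the roots of f are ±√55, ±√42. Hence the splitting field is K = Q(√55, √42). Since 55 and 42 are distinct squarefree integers > 1, their product 2310 is not a perfect square, so √42 ∉ Q(√55). By the tower law [K:Q] = [Q(√55,√42):Q(√55)] · [Q(√55):Q] = 2 · 2 = 4.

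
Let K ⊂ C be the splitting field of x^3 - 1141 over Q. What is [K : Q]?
[K : Q] = 6

The roots of x^3 - 1141 are ∛1141, ω∛1141, ω^2∛1141 where ω = e^(2πi/3) is a primitive cube root of unity, so K = Q(∛1141, ω). Now [Q(∛1141):Q] = 3 (since 1141 is not a perfect cube, x^3 - 1141 is irreducible) and [Q(ω):Q] = 2. Both 2 and 3 divide [K:Q], and [K:Q] ≤ 3·2 = 6, so [K:Q] = 6. (Equivalently: Q(∛1141) ⊂ R but ω ∉ R, so [K : Q(∛1141)] = 2.)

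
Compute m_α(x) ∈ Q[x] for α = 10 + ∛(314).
m_α(x) = x^3 - 30x^2 + 300x - 1314

Set β = α - 10 = ∛(314), so β^3 = 314. Then (α - 10)^3 - 314 = 0, i.e. α is a root of g(x) = (x - 10)^3 - 314 = x^3 - 30x^2 + 300x - 1314. Since g(x) = h(x - 10) where h(x) = x^3 - 314, and h is irreducible over Q (because 314 is not a perfect cube, so h has no rational root, and a monic cubic with no rational root is irreducible), g is also irreducible (irreducibility is preserved under the substitution x → x - 10). Hence m_α(x) = x^3 - 30x^2 + 300x - 1314.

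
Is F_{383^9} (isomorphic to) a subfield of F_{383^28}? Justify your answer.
No: F_{383^9} is not a subfield of F_{383^28}

F_{p^m} embeds in F_{p^n} iff m | n. Here 9 ∤ 28 (since 28 = 3·9 + 1 with remainder 1 ≠ 0), so F_{383^9} is not a subfield of F_{383^28}. Equivalently: if it were, the tower law would give 9 = [F_{383^9}:F_383] dividing [F_{383^28}:F_383] = 28, contradiction.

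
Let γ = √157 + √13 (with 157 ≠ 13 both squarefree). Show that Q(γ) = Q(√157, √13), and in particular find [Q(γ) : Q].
[Q(γ) : Q] = 4 (equivalently, Q(γ) = Q(√157, √13))

Obviously Q(γ) ⊆ Q(√157, √13), and [Q(√157, √13):Q] = 4 (since 157, 13 are distinct squarefree integers > 1 with 2041 not a perfect square). To show equality we compute the minimal polynomial of γ. From γ = √157 + √13: γ^2 = 157 + 2√(2041) + 13 = 170 + 2√(2041), so γ^2 - 170 = 2√(2041); squaring, (γ^2 - 170)^2 = 4·2041, i.e. γ^4 - 340γ^2 + 28900 - 8164 = 0, i.e. γ^4 - 340γ^2 + 20736 = 0. So γ is a root of x^4 - 340x^2 + 20736. This polynomial is irreducible over Q: it has no rational root (each ±√157 ± √13 is irrational), and any factorization into two quadratics over Q would force √(2041) ∈ Q (pairing opposite roots) or √157, √13 ∈ Q (other pairings), all impossible. Hence [Q(γ):Q] = 4 = [Q(√157, √13):Q], so Q(γ) = Q(√157, √13).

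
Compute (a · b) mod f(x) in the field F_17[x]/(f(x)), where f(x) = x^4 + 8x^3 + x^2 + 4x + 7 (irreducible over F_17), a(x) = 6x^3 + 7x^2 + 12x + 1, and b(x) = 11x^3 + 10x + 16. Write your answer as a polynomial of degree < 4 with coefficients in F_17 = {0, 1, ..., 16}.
a · b ≡ 4x^3 + 16x^2 + 7 (mod f(x))

Multiply in F_17[x]: a(x)·b(x) = (6x^3 + 7x^2 + 12x + 1)·(11x^3 + 10x + 16) = 15x^6 + 9x^5 + 5x^4 + 7x^3 + 11x^2 + 15x + 16. This has degree ≥ 4, so divide by f(x) over F_17: 15x^6 + 9x^5 + 5x^4 + 7x^3 + 11x^2 + 15x + 16 = (15x^2 + 8x + 11)·(x^4 + 8x^3 + x^2 + 4x + 7) + (4x^3 + 16x^2 + 7). Hence a·b ≡ 4x^3 + 16x^2 + 7 (mod f). (F_17[x]/(f) is a field with 17^4 = 83521 elements since f is irreducible of degree 4.)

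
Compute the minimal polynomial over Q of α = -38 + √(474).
m_α(x) = x^2 + 76x + 970

From α + 38 = √(474), squaring gives (α + 38)^2 = 474, i.e. α^2 + 76α + 1444 = 474, so α^2 + 76α + 970 = 0. The discriminant of x^2 + 76x + 970 is (76)^2 - 4·(970) = 5776 - 3880 = 1896, and 4·(474) is not a perfect square in Q since 474 is squarefree and ≠ 1. Hence x^2 + 76x + 970 is irreducible over Q and is the minimal polynomial of α.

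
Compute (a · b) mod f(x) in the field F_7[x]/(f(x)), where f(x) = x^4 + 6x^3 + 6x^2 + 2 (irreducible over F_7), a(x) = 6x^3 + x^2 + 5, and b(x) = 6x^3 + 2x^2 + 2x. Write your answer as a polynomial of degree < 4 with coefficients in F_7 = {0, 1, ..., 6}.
a · b ≡ x^3 + 2 (mod f(x))

Multiply in F_7[x]: a(x)·b(x) = (6x^3 + x^2 + 5)·(6x^3 + 2x^2 + 2x) = x^6 + 4x^5 + 4x^3 + 3x^2 + 3x. This has degree ≥ 4, so divide by f(x) over F_7: x^6 + 4x^5 + 4x^3 + 3x^2 + 3x = (x^2 + 5x + 6)·(x^4 + 6x^3 + 6x^2 + 2) + (x^3 + 2). Hence a·b ≡ x^3 + 2 (mod f). (F_7[x]/(f) is a field with 7^4 = 2401 elements since f is irreducible of degree 4.)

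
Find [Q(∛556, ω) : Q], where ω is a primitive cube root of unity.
[Q(∛556, ω) : Q] = 6

[Q(∛556):Q] = 3 (min poly x^3 - 556, irreducible since 556 is not a perfect cube). [Q(ω):Q] = 2 (min poly x^2 + x + 1). Since Q(∛556) ⊂ R and ω ∉ R, we have ω ∉ Q(∛556), so x^2 + x + 1 remains irreducible over Q(∛556) and [Q(∛556, ω) : Q(∛556)] = 2. By the tower law, [Q(∛556, ω) : Q] = 3 · 2 = 6. (In fact Q(∛556, ω) is the splitting field of x^3 - 556 over Q.)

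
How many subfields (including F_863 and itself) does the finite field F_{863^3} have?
F_{863^3} has 2 subfields

The subfields of F_{p^n} are exactly the fields F_{p^d} for d | n (each is the fixed field of the unique index-d subgroup of Gal(F_{p^n}/F_p) ≅ Z/nZ). The divisors of n = 3 are {1, 3}, giving 2 subfields: F_{863^1}, F_{863^3}.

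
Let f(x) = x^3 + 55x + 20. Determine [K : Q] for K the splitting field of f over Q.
[K : Q] = 6

By the rational root test, any rational root of the monic integer polynomial f(x) = x^3 + 55x + 20 must be an integer dividing the constant term 20, i.e. one of ±{1, 2, 4, 5, 10, 20}. Evaluating: f(1) = 76, f(-1) = -36, f(2) = 138, f(-2) = -98, f(4) = 304, f(-4) = -264, f(5) = 420, f(-5) = -380, f(10) = 1570, f(-10) = -1530, f(20) = 9120, f(-20) = -9080; none is 0, so f has no rational root and is therefore irreducible over Q (a cubic with no linear factor over a field is irreducible). For an irreducible cubic, the Galois group is A_3 or S_3 according as the discriminant disc(f) = -4a^3 - 27b^2 = -4·(55)^3 - 27·(20)^2 = -676300 is or is not a square in Q. Here disc(f) = -676300 is not a perfect square in Q, so the Galois group of f over Q is not contained in A_3 and must be all of S_3. The splitting field has degree |S_3| = 6 over Q, so [K : Q] = 6.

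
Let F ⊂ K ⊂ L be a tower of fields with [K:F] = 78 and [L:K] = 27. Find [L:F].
[L:F] = 2106

The tower law says that for any tower of field extensions F ⊂ K ⊂ L with finite degrees, [L:F] = [L:K] · [K:F]. Here this gives [L:F] = 27 · 78 = 2106.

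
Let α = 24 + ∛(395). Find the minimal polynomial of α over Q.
m_α(x) = x^3 - 72x^2 + 1728x - 14219

Set β = α - 24 = ∛(395), so β^3 = 395. Then (α - 24)^3 - 395 = 0, i.e. α is a root of g(x) = (x - 24)^3 - 395 = x^3 - 72x^2 + 1728x - 14219. Since g(x) = h(x - 24) where h(x) = x^3 - 395, and h is irreducible over Q (because 395 is not a perfect cube, so h has no rational root, and a monic cubic with no rational root is irreducible), g is also irreducible (irreducibility is preserved under the substitution x → x - 24). Hence m_α(x) = x^3 - 72x^2 + 1728x - 14219.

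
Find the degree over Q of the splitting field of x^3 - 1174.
[K : Q] = 6

The roots of x^3 - 1174 are ∛1174, ω∛1174, ω^2∛1174 where ω = e^(2πi/3) is a primitive cube root of unity, so K = Q(∛1174, ω). Now [Q(∛1174):Q] = 3 (since 1174 is not a perfect cube, x^3 - 1174 is irreducible) and [Q(ω):Q] = 2. Both 2 and 3 divide [K:Q], and [K:Q] ≤ 3·2 = 6, so [K:Q] = 6. (Equivalently: Q(∛1174) ⊂ R but ω ∉ R, so [K : Q(∛1174)] = 2.)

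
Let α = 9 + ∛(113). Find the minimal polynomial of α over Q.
m_α(x) = x^3 - 27x^2 + 243x - 842

Set β = α - 9 = ∛(113), so β^3 = 113. Then (α - 9)^3 - 113 = 0, i.e. α is a root of g(x) = (x - 9)^3 - 113 = x^3 - 27x^2 + 243x - 842. Since g(x) = h(x - 9) where h(x) = x^3 - 113, and h is irreducible over Q (because 113 is not a perfect cube, so h has no rational root, and a monic cubic with no rational root is irreducible), g is also irreducible (irreducibility is preserved under the substitution x → x - 9). Hence m_α(x) = x^3 - 27x^2 + 243x - 842.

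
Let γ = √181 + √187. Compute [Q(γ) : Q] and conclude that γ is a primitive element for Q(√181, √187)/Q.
[Q(γ) : Q] = 4 (equivalently, Q(γ) = Q(√181, √187))

Obviously Q(γ) ⊆ Q(√181, √187), and [Q(√181, √187):Q] = 4 (since 181, 187 are distinct squarefree integers > 1 with 33847 not a perfect square). To show equality we compute the minimal polynomial of γ. From γ = √181 + √187: γ^2 = 181 + 2√(33847) + 187 = 368 + 2√(33847), so γ^2 - 368 = 2√(33847); squaring, (γ^2 - 368)^2 = 4·33847, i.e. γ^4 - 736γ^2 + 135424 - 135388 = 0, i.e. γ^4 - 736γ^2 + 36 = 0. So γ is a root of x^4 - 736x^2 + 36. This polynomial is irreducible over Q: it has no rational root (each ±√181 ± √187 is irrational), and any factorization into two quadratics over Q would force √(33847) ∈ Q (pairing opposite roots) or √181, √187 ∈ Q (other pairings), all impossible. Hence [Q(γ):Q] = 4 = [Q(√181, √187):Q], so Q(γ) = Q(√181, √187).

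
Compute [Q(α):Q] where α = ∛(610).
[Q(α):Q] = 3

The minimal polynomial of α is x^3 - 610, irreducible over Q since 610 is not a perfect cube (so x^3 - 610 has no rational root). Hence [Q(α):Q] = deg(m_α) = 3.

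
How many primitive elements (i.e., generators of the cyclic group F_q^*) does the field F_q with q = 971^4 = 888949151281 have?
There are φ(888949151280) = 233320808448 primitive elements

F_q^* is cyclic of order q - 1 = 888949151280. A cyclic group of order m has exactly φ(m) generators. Here m = 888949151280 = 2^4 · 3^5 · 5 · 97 · 197 · 2393, so the number of primitive elements is φ(888949151280) = 233320808448.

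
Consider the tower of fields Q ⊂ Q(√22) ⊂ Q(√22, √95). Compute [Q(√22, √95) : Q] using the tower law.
[Q(√22, √95) : Q] = 4

[Q(√22):Q] = 2 (min poly x^2 - 22, irreducible since 22 is squarefree > 1). For the top step, suppose √95 ∈ Q(√22), say √95 = c + d√22 with c, d ∈ Q. Squaring: 95 = c^2 + 22d^2 + 2cd√22. Since √22 ∉ Q this forces 2cd = 0. If d = 0 then √95 = c ∈ Q, contradicting 95 squarefree > 1. If c = 0 then 95 = 22d^2, so 22·95 = (22d)^2 is a perfect square in Q — but 22·95 = 2090 is not a perfect square (since 22 and 95 are distinct squarefree integers). Contradiction. Hence √95 ∉ Q(√22), so x^2 - 95 stays irreducible over Q(√22) and [Q(√22, √95) : Q(√22)] = 2. By the tower law, [Q(√22, √95) : Q] = 2 · 2 = 4.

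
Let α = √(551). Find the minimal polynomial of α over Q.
m_α(x) = x^2 - 551

α satisfies α^2 - 551 = 0, so x^2 - 551 annihilates α. Since d = 551 is squarefree and ≠ 1, it is not a perfect square in Q, so x^2 - 551 has no rational root and is therefore irreducible over Q (a degree-2 polynomial over a field is irreducible iff it has no root). Hence m_α(x) = x^2 - 551.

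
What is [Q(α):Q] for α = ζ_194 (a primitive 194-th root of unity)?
[Q(α):Q] = 96

The minimal polynomial of ζ_194 over Q is the 194-th cyclotomic polynomial Φ_194(x), which is irreducible over Q and has degree φ(194) = 96. Hence [Q(α):Q] = φ(194) = 96.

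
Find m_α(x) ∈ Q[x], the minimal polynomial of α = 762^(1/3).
m_α(x) = x^3 - 762

α satisfies α^3 = 762, so x^3 - 762 annihilates α. By the rational root test, a rational root p/q (in lowest terms) of x^3 - 762 would satisfy p^3 = 762 q^3, forcing q = 1 and p^3 = 762; but 762 is not a perfect cube, contradiction. A monic cubic over Q with no rational root is irreducible (any nontrivial factorization would include a linear factor). Hence x^3 - 762 is the minimal polynomial of α, and in particular [Q(α):Q] = 3.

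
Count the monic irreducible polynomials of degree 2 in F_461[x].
There are 106030 monic irreducible polynomials of degree 2 over F_461

Each element of F_{461^2} that lies in no proper subfield is a root of exactly one monic irreducible of degree 2 over F_461, and each such polynomial has 2 distinct roots in F_{461^2}. By Möbius inversion the count is N_461(2) = (1/2) Σ_{d|2} μ(2/d) · 461^d = (1/2)(μ(2)·461^1 + μ(1)·461^2) = 212060/2 = 106030.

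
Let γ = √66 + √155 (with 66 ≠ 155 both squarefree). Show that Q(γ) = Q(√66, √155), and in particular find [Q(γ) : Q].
[Q(γ) : Q] = 4 (equivalently, Q(γ) = Q(√66, √155))

Obviously Q(γ) ⊆ Q(√66, √155), and [Q(√66, √155):Q] = 4 (since 66, 155 are distinct squarefree integers > 1 with 10230 not a perfect square). To show equality we compute the minimal polynomial of γ. From γ = √66 + √155: γ^2 = 66 + 2√(10230) + 155 = 221 + 2√(10230), so γ^2 - 221 = 2√(10230); squaring, (γ^2 - 221)^2 = 4·10230, i.e. γ^4 - 442γ^2 + 48841 - 40920 = 0, i.e. γ^4 - 442γ^2 + 7921 = 0. So γ is a root of x^4 - 442x^2 + 7921. This polynomial is irreducible over Q: it has no rational root (each ±√66 ± √155 is irrational), and any factorization into two quadratics over Q would force √(10230) ∈ Q (pairing opposite roots) or √66, √155 ∈ Q (other pairings), all impossible. Hence [Q(γ):Q] = 4 = [Q(√66, √155):Q], so Q(γ) = Q(√66, √155).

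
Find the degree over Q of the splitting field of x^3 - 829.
[K : Q] = 6

The roots of x^3 - 829 are ∛829, ω∛829, ω^2∛829 where ω = e^(2πi/3) is a primitive cube root of unity, so K = Q(∛829, ω). Now [Q(∛829):Q] = 3 (since 829 is not a perfect cube, x^3 - 829 is irreducible) and [Q(ω):Q] = 2. Both 2 and 3 divide [K:Q], and [K:Q] ≤ 3·2 = 6, so [K:Q] = 6. (Equivalently: Q(∛829) ⊂ R but ω ∉ R, so [K : Q(∛829)] = 2.)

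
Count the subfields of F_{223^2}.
F_{223^2} has 2 subfields

The subfields of F_{p^n} are exactly the fields F_{p^d} for d | n (each is the fixed field of the unique index-d subgroup of Gal(F_{p^n}/F_p) ≅ Z/nZ). The divisors of n = 2 are {1, 2}, giving 2 subfields: F_{223^1}, F_{223^2}.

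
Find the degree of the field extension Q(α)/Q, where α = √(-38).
[Q(α):Q] = 2

[Q(α):Q] equals the degree of the minimal polynomial of α. Here α^2 = -38 and x^2 + 38 is irreducible (d = -38 is squarefree, ≠ 1, hence not a square), so deg(m_α) = 2. Thus [Q(α):Q] = 2.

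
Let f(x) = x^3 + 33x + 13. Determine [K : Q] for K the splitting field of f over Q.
[K : Q] = 6

By the rational root test, any rational root of the monic integer polynomial f(x) = x^3 + 33x + 13 must be an integer dividing the constant term 13, i.e. one of ±{1, 13}. Evaluating: f(1) = 47, f(-1) = -21, f(13) = 2639, f(-13) = -2613; none is 0, so f has no rational root and is therefore irreducible over Q (a cubic with no linear factor over a field is irreducible). For an irreducible cubic, the Galois group is A_3 or S_3 according as the discriminant disc(f) = -4a^3 - 27b^2 = -4·(33)^3 - 27·(13)^2 = -148311 is or is not a square in Q. Here disc(f) = -148311 is not a perfect square in Q, so the Galois group of f over Q is not contained in A_3 and must be all of S_3. The splitting field has degree |S_3| = 6 over Q, so [K : Q] = 6.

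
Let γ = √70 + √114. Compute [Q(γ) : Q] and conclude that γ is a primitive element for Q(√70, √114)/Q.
[Q(γ) : Q] = 4 (equivalently, Q(γ) = Q(√70, √114))

Obviously Q(γ) ⊆ Q(√70, √114), and [Q(√70, √114):Q] = 4 (since 70, 114 are distinct squarefree integers > 1 with 7980 not a perfect square). To show equality we compute the minimal polynomial of γ. From γ = √70 + √114: γ^2 = 70 + 2√(7980) + 114 = 184 + 2√(7980), so γ^2 - 184 = 2√(7980); squaring, (γ^2 - 184)^2 = 4·7980, i.e. γ^4 - 368γ^2 + 33856 - 31920 = 0, i.e. γ^4 - 368γ^2 + 1936 = 0. So γ is a root of x^4 - 368x^2 + 1936. This polynomial is irreducible over Q: it has no rational root (each ±√70 ± √114 is irrational), and any factorization into two quadratics over Q would force √(7980) ∈ Q (pairing opposite roots) or √70, √114 ∈ Q (other pairings), all impossible. Hence [Q(γ):Q] = 4 = [Q(√70, √114):Q], so Q(γ) = Q(√70, √114).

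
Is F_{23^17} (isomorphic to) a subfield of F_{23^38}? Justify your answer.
No: F_{23^17} is not a subfield of F_{23^38}

F_{p^m} embeds in F_{p^n} iff m | n. Here 17 ∤ 38 (since 38 = 2·17 + 4 with remainder 4 ≠ 0), so F_{23^17} is not a subfield of F_{23^38}. Equivalently: if it were, the tower law would give 17 = [F_{23^17}:F_23] dividing [F_{23^38}:F_23] = 38, contradiction.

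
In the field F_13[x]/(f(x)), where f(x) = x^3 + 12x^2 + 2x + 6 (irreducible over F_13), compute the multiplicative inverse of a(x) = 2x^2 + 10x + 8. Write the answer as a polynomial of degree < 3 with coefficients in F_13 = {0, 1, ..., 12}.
a(x)^(-1) ≡ 8x^2 + 2x + 2 (mod f(x))

Since f is irreducible over F_13, F_13[x]/(f) is a field and a(x) ≠ 0 has an inverse. Apply the extended Euclidean algorithm to f(x) and a(x) in F_13[x]: f(x) = (7x + 10)·a(x) + (2x + 4);  a(x) = (x + 3)·(2x + 4) + (9). The last nonzero remainder is the constant 9 = gcd(f, a) in F_13. Back-substituting through the division chain expresses 9 = s(x)·a(x) + t(x)·f(x) with s(x) ≡ 7x^2 + 5x + 5 (mod f), so (7x^2 + 5x + 5)·a(x) ≡ 9 (mod f). Multiplying by 9^(-1) ≡ 3 in F_13 gives a(x)^(-1) ≡ 3·(7x^2 + 5x + 5) ≡ 8x^2 + 2x + 2 (mod f). Check: (2x^2 + 10x + 8)·(8x^2 + 2x + 2) = 3x^4 + 6x^3 + 10x^2 + 10x + 3 ≡ 1 (mod x^3 + 12x^2 + 2x + 6).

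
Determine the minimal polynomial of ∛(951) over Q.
m_α(x) = x^3 - 951

α satisfies α^3 = 951, so x^3 - 951 annihilates α. By the rational root test, a rational root p/q (in lowest terms) of x^3 - 951 would satisfy p^3 = 951 q^3, forcing q = 1 and p^3 = 951; but 951 is not a perfect cube, contradiction. A monic cubic over Q with no rational root is irreducible (any nontrivial factorization would include a linear factor). Hence x^3 - 951 is the minimal polynomial of α, and in particular [Q(α):Q] = 3.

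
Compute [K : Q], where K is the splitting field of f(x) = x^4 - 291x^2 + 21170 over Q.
[K : Q] = 4

Solving the quadratic in x^2: x^2 = (291 ± √(291^2 - 4·21170))/2 = (291 ± √1)/2 = (291 ± 1)/2, giving x^2 = 145 or x^2 = 146. So f(x) = (x^2 - 145)(x^2 - 146) and the roots of f are ±√145, ±√146. Hence the splitting field is K = Q(√145, √146). Since 145 and 146 are distinct squarefree integers > 1, their product 21170 is not a perfect square, so √146 ∉ Q(√145). By the tower law [K:Q] = [Q(√145,√146):Q(√145)] · [Q(√145):Q] = 2 · 2 = 4.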